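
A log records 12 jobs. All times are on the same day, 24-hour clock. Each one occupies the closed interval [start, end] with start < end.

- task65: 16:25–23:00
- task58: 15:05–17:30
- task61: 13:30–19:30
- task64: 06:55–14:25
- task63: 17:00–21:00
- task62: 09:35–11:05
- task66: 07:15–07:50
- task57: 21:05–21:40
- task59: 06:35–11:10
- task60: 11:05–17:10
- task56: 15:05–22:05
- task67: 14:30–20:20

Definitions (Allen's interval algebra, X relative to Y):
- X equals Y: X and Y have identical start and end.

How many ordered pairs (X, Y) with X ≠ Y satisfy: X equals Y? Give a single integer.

Checking all 132 ordered pairs for relation 'equals'; matching pairs in alphabetical order:
No pair satisfies it.
Count: 0.

0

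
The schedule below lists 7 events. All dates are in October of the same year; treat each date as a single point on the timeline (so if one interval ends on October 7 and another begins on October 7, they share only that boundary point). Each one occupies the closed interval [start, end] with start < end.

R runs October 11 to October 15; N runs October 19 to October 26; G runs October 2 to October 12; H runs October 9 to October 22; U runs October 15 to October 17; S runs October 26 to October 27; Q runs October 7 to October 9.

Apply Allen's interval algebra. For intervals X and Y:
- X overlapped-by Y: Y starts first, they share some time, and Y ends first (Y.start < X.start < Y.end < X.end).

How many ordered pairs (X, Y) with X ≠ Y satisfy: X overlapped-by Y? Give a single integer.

Checking all 42 ordered pairs for relation 'overlapped-by'; matching pairs in alphabetical order:
(H, G): H overlapped-by G ✓
(N, H): N overlapped-by H ✓
(R, G): R overlapped-by G ✓
Count: 3.

3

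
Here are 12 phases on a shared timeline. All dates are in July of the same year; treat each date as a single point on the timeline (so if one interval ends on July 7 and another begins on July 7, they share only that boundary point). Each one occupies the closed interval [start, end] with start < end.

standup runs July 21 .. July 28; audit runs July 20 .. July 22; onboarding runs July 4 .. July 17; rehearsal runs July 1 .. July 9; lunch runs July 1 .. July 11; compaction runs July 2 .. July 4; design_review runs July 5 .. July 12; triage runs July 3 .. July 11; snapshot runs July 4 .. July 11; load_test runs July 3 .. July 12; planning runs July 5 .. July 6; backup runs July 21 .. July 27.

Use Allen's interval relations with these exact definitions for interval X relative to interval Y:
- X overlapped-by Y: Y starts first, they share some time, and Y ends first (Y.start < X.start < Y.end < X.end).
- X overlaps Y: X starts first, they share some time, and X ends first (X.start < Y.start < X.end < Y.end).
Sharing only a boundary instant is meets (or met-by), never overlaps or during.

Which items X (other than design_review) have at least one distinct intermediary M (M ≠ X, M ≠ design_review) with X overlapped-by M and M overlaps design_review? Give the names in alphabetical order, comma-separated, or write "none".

Target design_review = [July 5, July 12].
Intermediaries M with M overlaps design_review: lunch, rehearsal, snapshot, triage.
Via lunch — items with X overlapped-by lunch: load_test, onboarding.
Via rehearsal — items with X overlapped-by rehearsal: load_test, onboarding, snapshot, triage.
Via snapshot — items with X overlapped-by snapshot: none.
Via triage — items with X overlapped-by triage: onboarding.
Union: load_test, onboarding, snapshot, triage.

load_test, onboarding, snapshot, triage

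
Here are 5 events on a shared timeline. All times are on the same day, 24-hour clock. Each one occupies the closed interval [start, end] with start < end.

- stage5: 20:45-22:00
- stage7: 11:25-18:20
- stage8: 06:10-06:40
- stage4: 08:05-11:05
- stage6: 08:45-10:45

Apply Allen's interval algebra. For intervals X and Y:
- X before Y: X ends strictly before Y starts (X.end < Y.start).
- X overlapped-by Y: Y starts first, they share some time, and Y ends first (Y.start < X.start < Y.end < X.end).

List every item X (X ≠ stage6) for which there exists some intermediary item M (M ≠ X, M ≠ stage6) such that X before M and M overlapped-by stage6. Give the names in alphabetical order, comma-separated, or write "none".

none

Target stage6 = [08:45, 10:45].
Intermediaries M with M overlapped-by stage6: none.
Union: none.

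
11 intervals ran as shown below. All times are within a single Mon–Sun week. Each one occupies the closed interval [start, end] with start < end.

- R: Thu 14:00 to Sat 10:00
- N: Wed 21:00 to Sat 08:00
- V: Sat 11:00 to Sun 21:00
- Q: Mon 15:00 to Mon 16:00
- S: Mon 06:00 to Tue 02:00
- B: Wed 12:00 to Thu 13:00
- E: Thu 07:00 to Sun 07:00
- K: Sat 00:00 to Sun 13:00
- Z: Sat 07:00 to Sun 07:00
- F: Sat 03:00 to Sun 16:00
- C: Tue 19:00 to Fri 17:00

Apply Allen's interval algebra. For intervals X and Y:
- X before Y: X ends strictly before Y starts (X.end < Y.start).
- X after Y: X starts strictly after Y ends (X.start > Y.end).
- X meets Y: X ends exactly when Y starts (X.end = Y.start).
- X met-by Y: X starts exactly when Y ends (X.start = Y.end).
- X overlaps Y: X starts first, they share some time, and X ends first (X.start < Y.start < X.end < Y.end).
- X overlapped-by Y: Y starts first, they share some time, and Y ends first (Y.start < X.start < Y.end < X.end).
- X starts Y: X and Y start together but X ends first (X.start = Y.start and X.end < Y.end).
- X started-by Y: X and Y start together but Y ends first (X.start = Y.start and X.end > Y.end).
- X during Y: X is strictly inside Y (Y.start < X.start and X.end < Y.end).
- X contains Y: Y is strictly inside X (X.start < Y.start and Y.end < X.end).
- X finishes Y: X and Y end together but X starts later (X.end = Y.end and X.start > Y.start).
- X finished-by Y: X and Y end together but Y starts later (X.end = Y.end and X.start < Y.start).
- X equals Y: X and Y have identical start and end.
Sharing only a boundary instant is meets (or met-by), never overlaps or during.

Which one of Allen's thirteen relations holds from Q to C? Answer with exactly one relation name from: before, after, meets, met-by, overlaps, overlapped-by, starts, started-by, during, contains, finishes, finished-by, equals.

Q = [Mon 15:00, Mon 16:00]; C = [Tue 19:00, Fri 17:00].
Compare endpoints: Q.start < C.start, Q.start < C.end, Q.end < C.start, Q.end < C.end.
That pattern is 'before'.

before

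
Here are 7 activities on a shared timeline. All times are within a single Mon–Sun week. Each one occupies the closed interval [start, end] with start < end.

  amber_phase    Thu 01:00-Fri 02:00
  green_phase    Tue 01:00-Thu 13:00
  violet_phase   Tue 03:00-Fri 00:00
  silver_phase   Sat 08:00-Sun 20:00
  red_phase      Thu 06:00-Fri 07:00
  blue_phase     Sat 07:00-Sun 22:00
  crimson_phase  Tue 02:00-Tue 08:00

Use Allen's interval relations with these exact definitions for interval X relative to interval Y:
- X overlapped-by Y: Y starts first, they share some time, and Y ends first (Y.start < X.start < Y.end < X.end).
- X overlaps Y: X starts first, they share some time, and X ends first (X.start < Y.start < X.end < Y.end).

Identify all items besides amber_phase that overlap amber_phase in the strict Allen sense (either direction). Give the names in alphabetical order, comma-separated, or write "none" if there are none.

Target amber_phase = [Thu 01:00, Fri 02:00].
blue_phase [Sat 07:00, Sun 22:00] → after → no.
crimson_phase [Tue 02:00, Tue 08:00] → before → no.
green_phase [Tue 01:00, Thu 13:00] → overlaps → yes.
red_phase [Thu 06:00, Fri 07:00] → overlapped-by → yes.
silver_phase [Sat 08:00, Sun 20:00] → after → no.
violet_phase [Tue 03:00, Fri 00:00] → overlaps → yes.
Result: green_phase, red_phase, violet_phase.

green_phase, red_phase, violet_phase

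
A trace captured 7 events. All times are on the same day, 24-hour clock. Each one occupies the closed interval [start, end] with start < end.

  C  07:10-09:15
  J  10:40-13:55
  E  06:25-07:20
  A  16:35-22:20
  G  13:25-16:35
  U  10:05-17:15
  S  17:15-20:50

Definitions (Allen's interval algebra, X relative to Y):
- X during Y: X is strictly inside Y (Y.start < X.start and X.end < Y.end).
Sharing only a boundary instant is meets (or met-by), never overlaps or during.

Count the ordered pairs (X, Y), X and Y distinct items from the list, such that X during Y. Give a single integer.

Checking all 42 ordered pairs for relation 'during'; matching pairs in alphabetical order:
(G, U): G during U ✓
(J, U): J during U ✓
(S, A): S during A ✓
Count: 3.

3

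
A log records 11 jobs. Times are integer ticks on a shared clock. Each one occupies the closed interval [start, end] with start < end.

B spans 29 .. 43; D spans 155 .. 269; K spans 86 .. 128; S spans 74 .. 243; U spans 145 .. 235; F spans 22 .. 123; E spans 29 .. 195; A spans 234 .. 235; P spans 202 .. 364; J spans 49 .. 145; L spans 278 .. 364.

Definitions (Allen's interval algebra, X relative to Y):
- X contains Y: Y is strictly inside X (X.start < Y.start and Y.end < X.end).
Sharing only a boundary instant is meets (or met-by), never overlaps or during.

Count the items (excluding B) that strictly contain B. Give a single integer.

1

Target B = [29, 43].
A [234, 235] → after → no.
D [155, 269] → after → no.
E [29, 195] → started-by → no.
F [22, 123] → contains → counts.
J [49, 145] → after → no.
K [86, 128] → after → no.
L [278, 364] → after → no.
P [202, 364] → after → no.
S [74, 243] → after → no.
U [145, 235] → after → no.
Total: 1.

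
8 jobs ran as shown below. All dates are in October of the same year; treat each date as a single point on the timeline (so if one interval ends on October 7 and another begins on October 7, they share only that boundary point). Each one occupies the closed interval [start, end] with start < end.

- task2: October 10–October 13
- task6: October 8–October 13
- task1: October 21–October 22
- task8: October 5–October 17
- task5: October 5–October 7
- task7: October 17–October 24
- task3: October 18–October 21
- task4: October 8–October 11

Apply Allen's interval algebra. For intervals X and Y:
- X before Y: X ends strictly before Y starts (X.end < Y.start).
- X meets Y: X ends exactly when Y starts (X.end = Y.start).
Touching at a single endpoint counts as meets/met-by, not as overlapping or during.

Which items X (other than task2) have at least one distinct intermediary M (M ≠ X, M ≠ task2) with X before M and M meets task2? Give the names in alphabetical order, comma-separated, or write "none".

none

Target task2 = [October 10, October 13].
Intermediaries M with M meets task2: none.
Union: none.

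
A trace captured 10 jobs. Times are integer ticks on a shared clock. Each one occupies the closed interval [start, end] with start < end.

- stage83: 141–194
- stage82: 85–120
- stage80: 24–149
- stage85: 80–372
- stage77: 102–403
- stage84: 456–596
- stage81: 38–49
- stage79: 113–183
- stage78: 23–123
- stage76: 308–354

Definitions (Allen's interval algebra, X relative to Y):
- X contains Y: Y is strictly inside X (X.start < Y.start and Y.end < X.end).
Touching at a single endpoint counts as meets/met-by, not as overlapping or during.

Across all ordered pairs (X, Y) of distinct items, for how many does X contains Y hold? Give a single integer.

Checking all 90 ordered pairs for relation 'contains'; matching pairs in alphabetical order:
(stage77, stage76): stage77 contains stage76 ✓
(stage77, stage79): stage77 contains stage79 ✓
(stage77, stage83): stage77 contains stage83 ✓
(stage78, stage81): stage78 contains stage81 ✓
(stage78, stage82): stage78 contains stage82 ✓
(stage80, stage81): stage80 contains stage81 ✓
(stage80, stage82): stage80 contains stage82 ✓
(stage85, stage76): stage85 contains stage76 ✓
(stage85, stage79): stage85 contains stage79 ✓
(stage85, stage82): stage85 contains stage82 ✓
(stage85, stage83): stage85 contains stage83 ✓
Count: 11.

11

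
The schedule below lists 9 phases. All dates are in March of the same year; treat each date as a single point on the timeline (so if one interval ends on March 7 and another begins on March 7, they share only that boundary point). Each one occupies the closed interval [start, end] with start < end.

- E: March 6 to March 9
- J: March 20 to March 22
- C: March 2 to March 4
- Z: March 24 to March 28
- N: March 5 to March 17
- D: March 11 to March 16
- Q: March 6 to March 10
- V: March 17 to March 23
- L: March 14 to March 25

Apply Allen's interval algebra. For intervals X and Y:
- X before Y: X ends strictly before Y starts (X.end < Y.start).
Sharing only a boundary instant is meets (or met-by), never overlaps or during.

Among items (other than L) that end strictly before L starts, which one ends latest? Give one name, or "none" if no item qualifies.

Q

Target L = [March 14, March 25].
C [March 2, March 4] → before → candidate.
D [March 11, March 16] → overlaps → excluded.
E [March 6, March 9] → before → candidate.
J [March 20, March 22] → during → excluded.
N [March 5, March 17] → overlaps → excluded.
Q [March 6, March 10] → before → candidate.
V [March 17, March 23] → during → excluded.
Z [March 24, March 28] → overlapped-by → excluded.
Among candidates, latest end is March 10 → Q.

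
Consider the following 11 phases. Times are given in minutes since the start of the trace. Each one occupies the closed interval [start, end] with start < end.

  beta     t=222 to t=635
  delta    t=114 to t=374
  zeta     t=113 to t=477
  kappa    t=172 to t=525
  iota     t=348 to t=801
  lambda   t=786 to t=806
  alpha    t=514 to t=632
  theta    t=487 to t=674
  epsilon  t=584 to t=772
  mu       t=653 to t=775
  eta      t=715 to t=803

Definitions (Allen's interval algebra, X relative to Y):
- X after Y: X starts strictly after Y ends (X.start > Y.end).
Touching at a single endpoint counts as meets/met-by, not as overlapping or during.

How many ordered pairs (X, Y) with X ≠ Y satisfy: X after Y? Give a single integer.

Checking all 110 ordered pairs for relation 'after'; matching pairs in alphabetical order:
(alpha, delta): alpha after delta ✓
(alpha, zeta): alpha after zeta ✓
(epsilon, delta): epsilon after delta ✓
(epsilon, kappa): epsilon after kappa ✓
(epsilon, zeta): epsilon after zeta ✓
(eta, alpha): eta after alpha ✓
(eta, beta): eta after beta ✓
(eta, delta): eta after delta ✓
(eta, kappa): eta after kappa ✓
(eta, theta): eta after theta ✓
(eta, zeta): eta after zeta ✓
(lambda, alpha): lambda after alpha ✓
(lambda, beta): lambda after beta ✓
(lambda, delta): lambda after delta ✓
(lambda, epsilon): lambda after epsilon ✓
(lambda, kappa): lambda after kappa ✓
(lambda, mu): lambda after mu ✓
(lambda, theta): lambda after theta ✓
(lambda, zeta): lambda after zeta ✓
(mu, alpha): mu after alpha ✓
(mu, beta): mu after beta ✓
(mu, delta): mu after delta ✓
(mu, kappa): mu after kappa ✓
(mu, zeta): mu after zeta ✓
... plus 2 further pairs not listed.
Count: 26.

26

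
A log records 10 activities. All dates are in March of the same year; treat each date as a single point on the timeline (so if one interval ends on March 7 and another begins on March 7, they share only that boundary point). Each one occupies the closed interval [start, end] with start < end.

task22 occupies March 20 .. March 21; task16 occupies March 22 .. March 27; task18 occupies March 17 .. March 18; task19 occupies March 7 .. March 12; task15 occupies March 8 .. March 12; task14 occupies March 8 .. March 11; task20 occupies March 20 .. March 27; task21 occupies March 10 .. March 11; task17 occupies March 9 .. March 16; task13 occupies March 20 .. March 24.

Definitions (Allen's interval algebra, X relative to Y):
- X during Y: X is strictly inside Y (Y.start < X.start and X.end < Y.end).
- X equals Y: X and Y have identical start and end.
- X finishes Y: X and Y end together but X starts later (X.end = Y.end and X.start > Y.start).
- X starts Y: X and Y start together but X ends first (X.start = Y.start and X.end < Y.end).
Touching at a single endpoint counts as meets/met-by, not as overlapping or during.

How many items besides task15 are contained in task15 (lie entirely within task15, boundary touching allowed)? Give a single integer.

2

Target task15 = [March 8, March 12].
task13 [March 20, March 24] → after → no.
task14 [March 8, March 11] → starts → counts.
task16 [March 22, March 27] → after → no.
task17 [March 9, March 16] → overlapped-by → no.
task18 [March 17, March 18] → after → no.
task19 [March 7, March 12] → finished-by → no.
task20 [March 20, March 27] → after → no.
task21 [March 10, March 11] → during → counts.
task22 [March 20, March 21] → after → no.
Total: 2.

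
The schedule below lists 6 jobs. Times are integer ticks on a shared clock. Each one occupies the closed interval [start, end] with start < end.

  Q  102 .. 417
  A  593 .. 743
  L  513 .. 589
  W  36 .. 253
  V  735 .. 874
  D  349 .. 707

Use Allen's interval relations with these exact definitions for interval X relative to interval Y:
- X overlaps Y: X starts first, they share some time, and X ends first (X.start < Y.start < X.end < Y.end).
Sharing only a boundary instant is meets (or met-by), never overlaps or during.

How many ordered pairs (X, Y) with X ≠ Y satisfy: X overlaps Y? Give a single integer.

4

Checking all 30 ordered pairs for relation 'overlaps'; matching pairs in alphabetical order:
(A, V): A overlaps V ✓
(D, A): D overlaps A ✓
(Q, D): Q overlaps D ✓
(W, Q): W overlaps Q ✓
Count: 4.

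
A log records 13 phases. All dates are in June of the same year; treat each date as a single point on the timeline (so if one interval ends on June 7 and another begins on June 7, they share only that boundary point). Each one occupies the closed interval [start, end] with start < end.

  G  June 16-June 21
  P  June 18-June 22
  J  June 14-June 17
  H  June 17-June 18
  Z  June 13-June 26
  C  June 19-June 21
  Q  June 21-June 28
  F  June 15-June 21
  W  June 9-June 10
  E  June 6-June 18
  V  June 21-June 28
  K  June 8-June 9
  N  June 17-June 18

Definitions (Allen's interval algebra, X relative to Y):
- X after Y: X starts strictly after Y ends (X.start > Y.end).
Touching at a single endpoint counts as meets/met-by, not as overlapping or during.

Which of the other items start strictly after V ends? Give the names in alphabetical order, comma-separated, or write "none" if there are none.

Target V = [June 21, June 28].
C [June 19, June 21] → meets → no.
E [June 6, June 18] → before → no.
F [June 15, June 21] → meets → no.
G [June 16, June 21] → meets → no.
H [June 17, June 18] → before → no.
J [June 14, June 17] → before → no.
K [June 8, June 9] → before → no.
N [June 17, June 18] → before → no.
P [June 18, June 22] → overlaps → no.
Q [June 21, June 28] → equals → no.
W [June 9, June 10] → before → no.
Z [June 13, June 26] → overlaps → no.
Result: none.

none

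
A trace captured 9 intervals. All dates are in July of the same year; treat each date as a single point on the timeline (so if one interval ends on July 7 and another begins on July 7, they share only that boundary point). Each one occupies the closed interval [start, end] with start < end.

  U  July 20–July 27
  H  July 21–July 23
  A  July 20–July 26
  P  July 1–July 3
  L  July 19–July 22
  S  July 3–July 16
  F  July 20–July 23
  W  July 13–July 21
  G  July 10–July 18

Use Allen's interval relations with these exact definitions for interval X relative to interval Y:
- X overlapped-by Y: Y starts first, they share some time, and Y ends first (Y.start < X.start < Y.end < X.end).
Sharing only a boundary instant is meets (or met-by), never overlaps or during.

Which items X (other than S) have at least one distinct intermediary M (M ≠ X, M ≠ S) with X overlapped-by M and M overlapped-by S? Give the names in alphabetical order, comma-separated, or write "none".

A, F, L, U, W

Target S = [July 3, July 16].
Intermediaries M with M overlapped-by S: G, W.
Via G — items with X overlapped-by G: W.
Via W — items with X overlapped-by W: A, F, L, U.
Union: A, F, L, U, W.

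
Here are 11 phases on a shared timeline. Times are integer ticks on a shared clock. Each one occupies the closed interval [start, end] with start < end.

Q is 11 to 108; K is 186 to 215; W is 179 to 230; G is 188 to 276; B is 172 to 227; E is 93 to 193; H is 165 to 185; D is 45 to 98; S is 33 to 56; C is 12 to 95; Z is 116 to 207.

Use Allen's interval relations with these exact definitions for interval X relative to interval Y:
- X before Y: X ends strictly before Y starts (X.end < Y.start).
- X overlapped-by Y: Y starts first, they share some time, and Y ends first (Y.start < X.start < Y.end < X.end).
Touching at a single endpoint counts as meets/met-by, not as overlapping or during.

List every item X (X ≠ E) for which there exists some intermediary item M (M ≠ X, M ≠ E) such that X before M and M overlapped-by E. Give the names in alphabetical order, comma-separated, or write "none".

C, D, H, Q, S

Target E = [93, 193].
Intermediaries M with M overlapped-by E: B, G, K, W, Z.
Via B — items with X before B: C, D, Q, S.
Via G — items with X before G: C, D, H, Q, S.
Via K — items with X before K: C, D, H, Q, S.
Via W — items with X before W: C, D, Q, S.
Via Z — items with X before Z: C, D, Q, S.
Union: C, D, H, Q, S.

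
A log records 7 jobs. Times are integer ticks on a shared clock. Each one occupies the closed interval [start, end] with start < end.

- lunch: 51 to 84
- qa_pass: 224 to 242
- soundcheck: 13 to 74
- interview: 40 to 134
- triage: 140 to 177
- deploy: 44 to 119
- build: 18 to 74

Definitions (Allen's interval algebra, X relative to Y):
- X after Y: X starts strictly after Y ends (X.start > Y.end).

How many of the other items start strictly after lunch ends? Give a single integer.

Target lunch = [51, 84].
build [18, 74] → overlaps → no.
deploy [44, 119] → contains → no.
interview [40, 134] → contains → no.
qa_pass [224, 242] → after → counts.
soundcheck [13, 74] → overlaps → no.
triage [140, 177] → after → counts.
Total: 2.

2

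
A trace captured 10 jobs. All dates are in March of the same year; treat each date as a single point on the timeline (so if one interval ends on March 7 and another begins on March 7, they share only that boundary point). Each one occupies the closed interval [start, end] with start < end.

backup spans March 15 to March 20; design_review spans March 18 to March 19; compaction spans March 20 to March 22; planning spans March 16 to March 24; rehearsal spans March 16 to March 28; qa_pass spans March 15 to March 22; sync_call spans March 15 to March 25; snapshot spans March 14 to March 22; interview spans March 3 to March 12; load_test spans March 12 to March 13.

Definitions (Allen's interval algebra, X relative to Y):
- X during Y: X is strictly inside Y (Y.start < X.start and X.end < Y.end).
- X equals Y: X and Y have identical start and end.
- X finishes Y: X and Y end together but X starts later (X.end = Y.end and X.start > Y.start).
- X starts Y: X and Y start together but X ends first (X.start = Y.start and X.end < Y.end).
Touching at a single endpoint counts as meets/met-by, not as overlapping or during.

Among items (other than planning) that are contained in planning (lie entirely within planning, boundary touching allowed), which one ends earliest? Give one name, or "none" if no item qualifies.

design_review

Target planning = [March 16, March 24].
backup [March 15, March 20] → overlaps → excluded.
compaction [March 20, March 22] → during → candidate.
design_review [March 18, March 19] → during → candidate.
interview [March 3, March 12] → before → excluded.
load_test [March 12, March 13] → before → excluded.
qa_pass [March 15, March 22] → overlaps → excluded.
rehearsal [March 16, March 28] → started-by → excluded.
snapshot [March 14, March 22] → overlaps → excluded.
sync_call [March 15, March 25] → contains → excluded.
Among candidates, earliest end is March 19 → design_review.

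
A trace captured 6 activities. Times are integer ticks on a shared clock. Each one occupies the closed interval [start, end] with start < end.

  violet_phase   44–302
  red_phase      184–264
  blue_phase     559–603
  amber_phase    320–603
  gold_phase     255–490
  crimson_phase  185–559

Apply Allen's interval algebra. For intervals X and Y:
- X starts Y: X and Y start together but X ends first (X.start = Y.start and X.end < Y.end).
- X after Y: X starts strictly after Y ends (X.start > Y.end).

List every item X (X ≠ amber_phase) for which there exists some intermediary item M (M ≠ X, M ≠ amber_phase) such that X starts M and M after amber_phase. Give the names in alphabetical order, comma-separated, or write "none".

none

Target amber_phase = [320, 603].
Intermediaries M with M after amber_phase: none.
Union: none.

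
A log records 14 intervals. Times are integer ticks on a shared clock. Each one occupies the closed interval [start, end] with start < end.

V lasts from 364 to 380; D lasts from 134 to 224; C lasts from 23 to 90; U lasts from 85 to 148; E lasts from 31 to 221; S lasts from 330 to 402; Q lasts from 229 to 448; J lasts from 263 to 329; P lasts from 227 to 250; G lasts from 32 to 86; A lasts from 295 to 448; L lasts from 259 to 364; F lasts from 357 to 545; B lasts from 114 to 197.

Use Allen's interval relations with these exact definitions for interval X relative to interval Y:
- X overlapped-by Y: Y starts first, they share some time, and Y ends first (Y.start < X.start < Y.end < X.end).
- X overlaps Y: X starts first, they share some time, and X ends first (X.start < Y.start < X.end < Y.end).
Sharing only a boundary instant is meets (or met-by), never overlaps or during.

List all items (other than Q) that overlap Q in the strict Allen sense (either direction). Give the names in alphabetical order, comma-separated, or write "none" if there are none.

Target Q = [229, 448].
A [295, 448] → finishes → no.
B [114, 197] → before → no.
C [23, 90] → before → no.
D [134, 224] → before → no.
E [31, 221] → before → no.
F [357, 545] → overlapped-by → yes.
G [32, 86] → before → no.
J [263, 329] → during → no.
L [259, 364] → during → no.
P [227, 250] → overlaps → yes.
S [330, 402] → during → no.
U [85, 148] → before → no.
V [364, 380] → during → no.
Result: F, P.

F, P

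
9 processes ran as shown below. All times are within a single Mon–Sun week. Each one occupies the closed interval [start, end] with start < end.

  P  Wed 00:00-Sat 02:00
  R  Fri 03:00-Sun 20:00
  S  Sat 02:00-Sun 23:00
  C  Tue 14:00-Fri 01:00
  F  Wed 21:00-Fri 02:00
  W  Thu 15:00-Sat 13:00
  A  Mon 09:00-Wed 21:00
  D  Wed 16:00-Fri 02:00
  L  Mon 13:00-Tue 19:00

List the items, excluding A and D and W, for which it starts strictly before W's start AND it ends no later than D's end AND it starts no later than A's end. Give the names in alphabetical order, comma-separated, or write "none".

C, F, L

Conditions: its start is strictly before W's start (X.start < Thu 15:00) AND its end is no later than D's end (X.end <= Fri 02:00) AND its start is no later than A's end (X.start <= Wed 21:00).
C: start Tue 14:00 < Thu 15:00? ✓; end Fri 01:00 <= Fri 02:00? ✓; start Tue 14:00 <= Wed 21:00? ✓ → yes.
F: start Wed 21:00 < Thu 15:00? ✓; end Fri 02:00 <= Fri 02:00? ✓; start Wed 21:00 <= Wed 21:00? ✓ → yes.
L: start Mon 13:00 < Thu 15:00? ✓; end Tue 19:00 <= Fri 02:00? ✓; start Mon 13:00 <= Wed 21:00? ✓ → yes.
P: start Wed 00:00 < Thu 15:00? ✓; end Sat 02:00 <= Fri 02:00? ✗; start Wed 00:00 <= Wed 21:00? ✓ → no.
R: start Fri 03:00 < Thu 15:00? ✗; end Sun 20:00 <= Fri 02:00? ✗; start Fri 03:00 <= Wed 21:00? ✗ → no.
S: start Sat 02:00 < Thu 15:00? ✗; end Sun 23:00 <= Fri 02:00? ✗; start Sat 02:00 <= Wed 21:00? ✗ → no.
Result: C, F, L.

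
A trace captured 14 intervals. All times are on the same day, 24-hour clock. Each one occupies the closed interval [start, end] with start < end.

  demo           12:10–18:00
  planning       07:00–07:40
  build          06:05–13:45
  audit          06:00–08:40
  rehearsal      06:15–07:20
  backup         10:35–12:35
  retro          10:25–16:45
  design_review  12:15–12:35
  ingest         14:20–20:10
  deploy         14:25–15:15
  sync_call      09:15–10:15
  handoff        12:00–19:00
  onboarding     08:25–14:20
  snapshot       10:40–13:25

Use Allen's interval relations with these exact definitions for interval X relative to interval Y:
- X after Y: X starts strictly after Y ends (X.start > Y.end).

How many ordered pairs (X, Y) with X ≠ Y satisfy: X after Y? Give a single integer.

46

Checking all 182 ordered pairs for relation 'after'; matching pairs in alphabetical order:
(backup, audit): backup after audit ✓
(backup, planning): backup after planning ✓
(backup, rehearsal): backup after rehearsal ✓
(backup, sync_call): backup after sync_call ✓
(demo, audit): demo after audit ✓
(demo, planning): demo after planning ✓
(demo, rehearsal): demo after rehearsal ✓
(demo, sync_call): demo after sync_call ✓
(deploy, audit): deploy after audit ✓
(deploy, backup): deploy after backup ✓
(deploy, build): deploy after build ✓
(deploy, design_review): deploy after design_review ✓
(deploy, onboarding): deploy after onboarding ✓
(deploy, planning): deploy after planning ✓
(deploy, rehearsal): deploy after rehearsal ✓
(deploy, snapshot): deploy after snapshot ✓
(deploy, sync_call): deploy after sync_call ✓
(design_review, audit): design_review after audit ✓
(design_review, planning): design_review after planning ✓
(design_review, rehearsal): design_review after rehearsal ✓
(design_review, sync_call): design_review after sync_call ✓
(handoff, audit): handoff after audit ✓
(handoff, planning): handoff after planning ✓
(handoff, rehearsal): handoff after rehearsal ✓
... plus 22 further pairs not listed.
Count: 46.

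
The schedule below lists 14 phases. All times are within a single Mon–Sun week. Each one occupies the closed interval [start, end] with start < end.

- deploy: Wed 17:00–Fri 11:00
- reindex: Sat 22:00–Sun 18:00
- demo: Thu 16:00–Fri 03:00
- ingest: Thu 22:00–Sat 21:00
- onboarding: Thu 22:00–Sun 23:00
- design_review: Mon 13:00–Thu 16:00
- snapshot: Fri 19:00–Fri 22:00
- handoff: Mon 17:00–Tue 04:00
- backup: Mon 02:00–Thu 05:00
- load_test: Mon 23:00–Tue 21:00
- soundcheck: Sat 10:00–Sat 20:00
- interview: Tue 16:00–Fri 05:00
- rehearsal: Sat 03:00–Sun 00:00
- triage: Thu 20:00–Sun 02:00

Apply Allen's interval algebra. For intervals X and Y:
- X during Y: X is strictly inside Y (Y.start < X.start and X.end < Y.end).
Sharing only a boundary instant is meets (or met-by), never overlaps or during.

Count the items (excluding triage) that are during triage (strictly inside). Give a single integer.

4

Target triage = [Thu 20:00, Sun 02:00].
backup [Mon 02:00, Thu 05:00] → before → no.
demo [Thu 16:00, Fri 03:00] → overlaps → no.
deploy [Wed 17:00, Fri 11:00] → overlaps → no.
design_review [Mon 13:00, Thu 16:00] → before → no.
handoff [Mon 17:00, Tue 04:00] → before → no.
ingest [Thu 22:00, Sat 21:00] → during → counts.
interview [Tue 16:00, Fri 05:00] → overlaps → no.
load_test [Mon 23:00, Tue 21:00] → before → no.
onboarding [Thu 22:00, Sun 23:00] → overlapped-by → no.
rehearsal [Sat 03:00, Sun 00:00] → during → counts.
reindex [Sat 22:00, Sun 18:00] → overlapped-by → no.
snapshot [Fri 19:00, Fri 22:00] → during → counts.
soundcheck [Sat 10:00, Sat 20:00] → during → counts.
Total: 4.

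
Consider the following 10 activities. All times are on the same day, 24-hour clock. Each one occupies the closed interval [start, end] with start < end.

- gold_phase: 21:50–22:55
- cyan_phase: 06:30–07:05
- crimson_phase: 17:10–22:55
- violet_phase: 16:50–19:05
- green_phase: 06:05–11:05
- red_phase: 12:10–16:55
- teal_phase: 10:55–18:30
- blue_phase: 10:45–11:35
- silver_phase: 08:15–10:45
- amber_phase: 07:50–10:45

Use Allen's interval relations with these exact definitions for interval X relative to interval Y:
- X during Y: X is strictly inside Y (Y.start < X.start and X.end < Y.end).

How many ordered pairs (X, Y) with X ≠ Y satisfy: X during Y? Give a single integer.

Checking all 90 ordered pairs for relation 'during'; matching pairs in alphabetical order:
(amber_phase, green_phase): amber_phase during green_phase ✓
(cyan_phase, green_phase): cyan_phase during green_phase ✓
(red_phase, teal_phase): red_phase during teal_phase ✓
(silver_phase, green_phase): silver_phase during green_phase ✓
Count: 4.

4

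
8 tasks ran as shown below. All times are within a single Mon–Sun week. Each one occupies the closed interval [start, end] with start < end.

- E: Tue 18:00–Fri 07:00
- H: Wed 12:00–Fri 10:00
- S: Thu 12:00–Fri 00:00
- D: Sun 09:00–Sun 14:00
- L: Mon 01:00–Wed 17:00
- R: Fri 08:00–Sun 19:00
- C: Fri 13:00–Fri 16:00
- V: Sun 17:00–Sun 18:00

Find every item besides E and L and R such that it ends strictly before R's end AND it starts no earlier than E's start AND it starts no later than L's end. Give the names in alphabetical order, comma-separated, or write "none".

Conditions: its end is strictly before R's end (X.end < Sun 19:00) AND its start is no earlier than E's start (X.start >= Tue 18:00) AND its start is no later than L's end (X.start <= Wed 17:00).
C: end Fri 16:00 < Sun 19:00? ✓; start Fri 13:00 >= Tue 18:00? ✓; start Fri 13:00 <= Wed 17:00? ✗ → no.
D: end Sun 14:00 < Sun 19:00? ✓; start Sun 09:00 >= Tue 18:00? ✓; start Sun 09:00 <= Wed 17:00? ✗ → no.
H: end Fri 10:00 < Sun 19:00? ✓; start Wed 12:00 >= Tue 18:00? ✓; start Wed 12:00 <= Wed 17:00? ✓ → yes.
S: end Fri 00:00 < Sun 19:00? ✓; start Thu 12:00 >= Tue 18:00? ✓; start Thu 12:00 <= Wed 17:00? ✗ → no.
V: end Sun 18:00 < Sun 19:00? ✓; start Sun 17:00 >= Tue 18:00? ✓; start Sun 17:00 <= Wed 17:00? ✗ → no.
Result: H.

H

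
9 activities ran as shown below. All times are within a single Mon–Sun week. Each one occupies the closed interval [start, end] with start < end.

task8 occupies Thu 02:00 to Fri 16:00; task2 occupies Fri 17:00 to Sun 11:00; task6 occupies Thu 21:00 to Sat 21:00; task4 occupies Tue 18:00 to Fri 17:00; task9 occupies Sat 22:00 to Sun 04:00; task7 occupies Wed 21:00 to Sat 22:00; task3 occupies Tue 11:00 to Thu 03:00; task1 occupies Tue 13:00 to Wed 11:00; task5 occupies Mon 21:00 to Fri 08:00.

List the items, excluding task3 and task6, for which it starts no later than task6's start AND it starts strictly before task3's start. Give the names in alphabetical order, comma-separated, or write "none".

Conditions: its start is no later than task6's start (X.start <= Thu 21:00) AND its start is strictly before task3's start (X.start < Tue 11:00).
task1: start Tue 13:00 <= Thu 21:00? ✓; start Tue 13:00 < Tue 11:00? ✗ → no.
task2: start Fri 17:00 <= Thu 21:00? ✗; start Fri 17:00 < Tue 11:00? ✗ → no.
task4: start Tue 18:00 <= Thu 21:00? ✓; start Tue 18:00 < Tue 11:00? ✗ → no.
task5: start Mon 21:00 <= Thu 21:00? ✓; start Mon 21:00 < Tue 11:00? ✓ → yes.
task7: start Wed 21:00 <= Thu 21:00? ✓; start Wed 21:00 < Tue 11:00? ✗ → no.
task8: start Thu 02:00 <= Thu 21:00? ✓; start Thu 02:00 < Tue 11:00? ✗ → no.
task9: start Sat 22:00 <= Thu 21:00? ✗; start Sat 22:00 < Tue 11:00? ✗ → no.
Result: task5.

task5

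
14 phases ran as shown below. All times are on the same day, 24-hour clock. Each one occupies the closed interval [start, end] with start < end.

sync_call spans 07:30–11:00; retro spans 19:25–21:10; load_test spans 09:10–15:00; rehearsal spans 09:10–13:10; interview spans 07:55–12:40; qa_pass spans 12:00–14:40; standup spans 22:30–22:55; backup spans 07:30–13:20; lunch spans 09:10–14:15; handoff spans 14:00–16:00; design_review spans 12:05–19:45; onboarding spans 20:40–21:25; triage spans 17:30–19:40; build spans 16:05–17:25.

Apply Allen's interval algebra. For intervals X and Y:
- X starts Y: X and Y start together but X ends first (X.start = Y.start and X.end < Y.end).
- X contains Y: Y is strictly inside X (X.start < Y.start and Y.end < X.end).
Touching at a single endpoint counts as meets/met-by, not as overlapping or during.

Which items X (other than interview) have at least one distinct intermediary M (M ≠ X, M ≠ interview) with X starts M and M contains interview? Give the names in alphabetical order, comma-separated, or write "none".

Target interview = [07:55, 12:40].
Intermediaries M with M contains interview: backup.
Via backup — items with X starts backup: sync_call.
Union: sync_call.

sync_call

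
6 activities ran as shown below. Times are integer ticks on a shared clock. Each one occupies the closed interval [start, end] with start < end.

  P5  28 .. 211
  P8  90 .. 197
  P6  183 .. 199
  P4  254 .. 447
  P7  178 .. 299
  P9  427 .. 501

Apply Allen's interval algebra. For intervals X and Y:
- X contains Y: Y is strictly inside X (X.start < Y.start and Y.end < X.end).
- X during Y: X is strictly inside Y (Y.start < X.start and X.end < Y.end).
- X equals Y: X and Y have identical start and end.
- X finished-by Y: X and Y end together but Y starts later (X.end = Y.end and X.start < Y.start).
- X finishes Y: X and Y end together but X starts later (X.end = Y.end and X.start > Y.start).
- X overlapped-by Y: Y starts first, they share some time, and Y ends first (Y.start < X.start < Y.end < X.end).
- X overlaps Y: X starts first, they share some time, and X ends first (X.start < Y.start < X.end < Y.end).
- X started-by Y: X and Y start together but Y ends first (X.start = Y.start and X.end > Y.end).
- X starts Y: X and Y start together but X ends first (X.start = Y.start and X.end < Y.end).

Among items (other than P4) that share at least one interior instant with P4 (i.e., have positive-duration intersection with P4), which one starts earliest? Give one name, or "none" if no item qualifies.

Target P4 = [254, 447].
P5 [28, 211] → before → excluded.
P6 [183, 199] → before → excluded.
P7 [178, 299] → overlaps → candidate.
P8 [90, 197] → before → excluded.
P9 [427, 501] → overlapped-by → candidate.
Among candidates, earliest start is 178 → P7.

P7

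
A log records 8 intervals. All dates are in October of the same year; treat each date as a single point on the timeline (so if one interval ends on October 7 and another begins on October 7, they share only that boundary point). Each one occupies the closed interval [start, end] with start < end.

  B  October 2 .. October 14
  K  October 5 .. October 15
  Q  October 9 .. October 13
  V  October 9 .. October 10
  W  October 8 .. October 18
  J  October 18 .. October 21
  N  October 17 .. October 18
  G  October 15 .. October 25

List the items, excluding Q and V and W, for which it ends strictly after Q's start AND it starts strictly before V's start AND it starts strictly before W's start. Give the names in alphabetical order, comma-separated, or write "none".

B, K

Conditions: its end is strictly after Q's start (X.end > October 9) AND its start is strictly before V's start (X.start < October 9) AND its start is strictly before W's start (X.start < October 8).
B: end October 14 > October 9? ✓; start October 2 < October 9? ✓; start October 2 < October 8? ✓ → yes.
G: end October 25 > October 9? ✓; start October 15 < October 9? ✗; start October 15 < October 8? ✗ → no.
J: end October 21 > October 9? ✓; start October 18 < October 9? ✗; start October 18 < October 8? ✗ → no.
K: end October 15 > October 9? ✓; start October 5 < October 9? ✓; start October 5 < October 8? ✓ → yes.
N: end October 18 > October 9? ✓; start October 17 < October 9? ✗; start October 17 < October 8? ✗ → no.
Result: B, K.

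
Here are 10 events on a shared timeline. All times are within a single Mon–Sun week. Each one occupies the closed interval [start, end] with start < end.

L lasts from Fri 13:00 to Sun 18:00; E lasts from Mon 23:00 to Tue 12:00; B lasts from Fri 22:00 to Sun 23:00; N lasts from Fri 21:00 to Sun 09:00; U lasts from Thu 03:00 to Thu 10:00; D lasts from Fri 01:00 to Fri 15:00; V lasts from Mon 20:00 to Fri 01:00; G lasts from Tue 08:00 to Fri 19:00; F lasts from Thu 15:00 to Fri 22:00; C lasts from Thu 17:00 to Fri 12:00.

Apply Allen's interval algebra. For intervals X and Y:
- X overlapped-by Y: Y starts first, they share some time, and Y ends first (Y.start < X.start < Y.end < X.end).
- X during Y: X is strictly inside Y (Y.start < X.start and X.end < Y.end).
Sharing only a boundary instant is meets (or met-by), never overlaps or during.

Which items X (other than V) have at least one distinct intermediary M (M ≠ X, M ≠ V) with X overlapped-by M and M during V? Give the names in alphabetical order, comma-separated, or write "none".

Target V = [Mon 20:00, Fri 01:00].
Intermediaries M with M during V: E, U.
Via E — items with X overlapped-by E: G.
Via U — items with X overlapped-by U: none.
Union: G.

G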